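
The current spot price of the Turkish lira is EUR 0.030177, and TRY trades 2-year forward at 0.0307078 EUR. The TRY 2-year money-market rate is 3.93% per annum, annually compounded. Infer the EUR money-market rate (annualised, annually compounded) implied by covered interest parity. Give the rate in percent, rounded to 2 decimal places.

T = 2 years.
By CIP, F/S equals the EUR-to-TRY growth ratio: 0.0307078/0.030177 = 1.0175896.
The TRY side grows by (1 + 0.0393)^2 = 1.0801445.
So the EUR growth factor = 1.0991438.
r = 1.0991438^(1/2) − 1 = 0.048401 → 4.84%.

4.84%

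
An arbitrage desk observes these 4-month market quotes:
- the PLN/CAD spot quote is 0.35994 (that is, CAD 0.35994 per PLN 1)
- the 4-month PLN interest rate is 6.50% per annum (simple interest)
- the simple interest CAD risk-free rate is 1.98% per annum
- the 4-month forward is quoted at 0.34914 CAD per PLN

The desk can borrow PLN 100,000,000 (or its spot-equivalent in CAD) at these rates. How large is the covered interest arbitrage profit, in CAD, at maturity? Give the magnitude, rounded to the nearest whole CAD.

CAD 561,090

T = 4/12 years.
Route A — deposit PLN, sell forward: 100,000,000 × 1.0216666667 × 0.34914 = CAD 35,670,470.00.
Route B — convert at spot, deposit CAD: 100,000,000 × 0.35994 × 1.006600 = CAD 36,231,560.40.
The quoted forward undervalues PLN, so borrow PLN, convert to CAD at spot, deposit the CAD at 1.98%, and buy PLN forward at 0.34914 to cover the loan.
Profit = 36,231,560.40 − 35,670,470.00 = CAD 561,090.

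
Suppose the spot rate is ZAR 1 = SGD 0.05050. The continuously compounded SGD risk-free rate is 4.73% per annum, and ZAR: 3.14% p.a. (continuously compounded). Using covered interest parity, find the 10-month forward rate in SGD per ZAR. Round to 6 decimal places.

0.051174

T = 10/12 years.
Growth of 1 SGD over T: e^(0.0473×10/12) = 1.0402038.
ZAR growth factor: e^(0.0314×10/12) = 1.026512.
So F = 0.0505 × 1.0402038 / 1.026512 = 0.05117358 (SGD/ZAR).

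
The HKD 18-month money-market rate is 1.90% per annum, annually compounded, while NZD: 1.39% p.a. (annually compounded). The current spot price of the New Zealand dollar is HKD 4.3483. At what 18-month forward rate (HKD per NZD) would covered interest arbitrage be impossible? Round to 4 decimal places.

T = 18/12 years.
HKD growth factor: (1 + 0.0190)^(18/12) = 1.0286349.
NZD growth factor: (1 + 0.0139)^(18/12) = 1.0209223.
Forward (HKD per NZD) = 4.3483 × 1.0286349 / 1.0209223 = 4.381149.

4.3811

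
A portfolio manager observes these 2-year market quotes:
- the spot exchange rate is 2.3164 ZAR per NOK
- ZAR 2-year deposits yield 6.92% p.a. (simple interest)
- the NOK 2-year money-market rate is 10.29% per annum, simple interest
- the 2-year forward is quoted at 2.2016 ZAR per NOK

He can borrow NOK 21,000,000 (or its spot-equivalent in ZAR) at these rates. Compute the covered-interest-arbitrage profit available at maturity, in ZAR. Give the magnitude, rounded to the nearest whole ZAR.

T = 2 years.
Invest the NOK and cover forward: 21,000,000 × 1.205800 × 2.2016 = ZAR 55,748,474.88.
Convert at spot and invest in ZAR: 21,000,000 × 2.3164 × 1.138400 = ZAR 55,376,784.96.
The quoted forward overvalues NOK, so borrow ZAR, buy NOK at spot, deposit the NOK at 10.29%, and sell the proceeds forward at 2.2016.
Arbitrage profit = |55,748,474.88 − 55,376,784.96| = ZAR 371,690.

ZAR 371,690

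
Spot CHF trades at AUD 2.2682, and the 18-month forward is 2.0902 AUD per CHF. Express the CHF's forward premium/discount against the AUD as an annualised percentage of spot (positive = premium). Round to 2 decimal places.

T = 18/12 years.
(F − S)/S = (2.0902 − 2.2682)/2.2682 = -0.0784763.
×(1/T) gives -5.23% p.a.

-5.23%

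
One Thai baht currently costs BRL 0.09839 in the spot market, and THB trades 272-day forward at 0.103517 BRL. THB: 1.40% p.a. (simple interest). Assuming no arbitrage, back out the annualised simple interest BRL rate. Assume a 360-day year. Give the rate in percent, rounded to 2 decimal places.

8.37%

T = 272/360 years.
CIP gives F = S · g_BRL/g_THB, so g_BRL/g_THB = 0.103517/0.09839 = 1.0521090.
The THB side grows by 1 + 0.0140×272/360 = 1.0105778.
Hence g_BRL = 1.063238.
(1.063238 − 1)/T = 0.083697, i.e. 8.37%.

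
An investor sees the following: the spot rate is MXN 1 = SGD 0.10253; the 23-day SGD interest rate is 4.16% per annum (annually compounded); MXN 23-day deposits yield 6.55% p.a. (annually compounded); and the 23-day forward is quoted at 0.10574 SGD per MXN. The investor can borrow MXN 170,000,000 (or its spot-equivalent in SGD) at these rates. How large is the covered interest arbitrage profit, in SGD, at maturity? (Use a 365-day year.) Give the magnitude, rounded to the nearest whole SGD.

SGD 572,885

T = 23/365 years.
Route A — deposit MXN, sell forward: 170,000,000 × 1.004005854 × 0.10574 = SGD 18,047,808.43.
Route B — convert at spot, deposit SGD: 170,000,000 × 0.10253 × 1.0025716128 = SGD 17,474,923.47.
The quoted forward overvalues MXN, so borrow SGD, buy MXN at spot, deposit the MXN at 6.55%, and sell the proceeds forward at 0.10574.
Arbitrage profit = |18,047,808.43 − 17,474,923.47| = SGD 572,885.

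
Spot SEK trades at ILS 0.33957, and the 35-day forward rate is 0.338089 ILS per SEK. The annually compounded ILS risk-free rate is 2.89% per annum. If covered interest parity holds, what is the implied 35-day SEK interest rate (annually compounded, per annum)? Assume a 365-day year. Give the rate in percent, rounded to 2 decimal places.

T = 35/365 years.
F/S = 0.338089/0.33957 = 0.9956386 = (growth of ILS) / (growth of SEK).
ILS growth factor: (1 + 0.0289)^(35/365) = 1.0027357.
Hence g_SEK = 1.0071282.
r = 1.0071282^(365/35) − 1 = 0.076886 → 7.69%.

7.69%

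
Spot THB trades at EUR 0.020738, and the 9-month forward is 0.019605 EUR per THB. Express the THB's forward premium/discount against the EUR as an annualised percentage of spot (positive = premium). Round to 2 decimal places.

T = 9/12 years.
Period premium: (0.019605 − 0.020738)/0.020738 = -0.0546340.
Per annum: -0.0546340 / (9/12) = -0.072845 = -7.28%.

-7.28%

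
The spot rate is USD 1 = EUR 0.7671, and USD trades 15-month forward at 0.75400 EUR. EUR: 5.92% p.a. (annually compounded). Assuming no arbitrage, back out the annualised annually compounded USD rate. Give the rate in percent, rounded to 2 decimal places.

T = 15/12 years.
By CIP, F/S equals the EUR-to-USD growth ratio: 0.754/0.7671 = 0.9829227.
The EUR side grows by (1 + 0.0592)^(15/12) = 1.0745397.
Hence g_USD = 1.0932088.
Annualise: 1.0932088^(12/15) − 1 = 0.073897 = 7.39%.

7.39%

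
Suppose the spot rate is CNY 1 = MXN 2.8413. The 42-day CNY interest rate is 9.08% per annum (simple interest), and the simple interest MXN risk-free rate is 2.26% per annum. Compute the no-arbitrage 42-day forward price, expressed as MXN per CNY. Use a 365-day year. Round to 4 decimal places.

T = 42/365 years.
Growth of 1 MXN over T: 1 + 0.0226×42/365 = 1.0026005.
CNY growth factor: 1 + 0.0908×42/365 = 1.0104482.
Forward (MXN per CNY) = 2.8413 × 1.0026005 / 1.0104482 = 2.819233.

2.8192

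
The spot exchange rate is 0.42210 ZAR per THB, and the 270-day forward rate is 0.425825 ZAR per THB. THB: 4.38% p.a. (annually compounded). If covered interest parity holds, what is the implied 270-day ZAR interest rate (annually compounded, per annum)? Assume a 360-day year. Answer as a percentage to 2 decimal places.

5.61%

T = 270/360 years.
By CIP, F/S equals the ZAR-to-THB growth ratio: 0.425825/0.4221 = 1.0088249.
THB growth factor: (1 + 0.0438)^(270/360) = 1.0326733.
So the ZAR growth factor = 1.0417865.
Annualise: 1.0417865^(360/270) − 1 = 0.056100 = 5.61%.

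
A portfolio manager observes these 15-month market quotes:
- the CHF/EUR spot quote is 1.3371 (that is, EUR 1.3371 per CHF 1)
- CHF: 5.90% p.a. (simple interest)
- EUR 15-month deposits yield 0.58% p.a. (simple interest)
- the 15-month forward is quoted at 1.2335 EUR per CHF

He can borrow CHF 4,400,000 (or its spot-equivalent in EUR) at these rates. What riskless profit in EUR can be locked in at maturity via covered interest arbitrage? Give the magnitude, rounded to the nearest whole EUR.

T = 15/12 years.
Keep in CHF, deliver into the forward: 4,400,000·1.073750·1.2335 = EUR 5,827,670.75.
Swap to EUR now, deposit: 4,400,000·1.3371·1.007250 = EUR 5,925,893.49.
The quoted forward undervalues CHF, so borrow CHF, convert to EUR at spot, deposit the EUR at 0.58%, and buy CHF forward at 1.2335 to cover the loan.
Profit = 5,925,893.49 − 5,827,670.75 = EUR 98,223.

EUR 98,223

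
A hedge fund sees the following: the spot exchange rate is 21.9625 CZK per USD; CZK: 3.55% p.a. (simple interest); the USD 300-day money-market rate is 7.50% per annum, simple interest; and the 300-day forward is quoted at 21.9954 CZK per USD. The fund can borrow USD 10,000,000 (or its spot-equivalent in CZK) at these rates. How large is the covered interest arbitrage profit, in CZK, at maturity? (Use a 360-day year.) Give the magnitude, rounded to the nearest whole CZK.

T = 300/360 years.
Invest the USD and cover forward: 10,000,000 × 1.062500 × 21.9954 = CZK 233,701,125.00.
Convert at spot and invest in CZK: 10,000,000 × 21.9625 × 1.02958333333 = CZK 226,122,239.58.
The quoted forward overvalues USD, so borrow CZK, buy USD at spot, deposit the USD at 7.50%, and sell the proceeds forward at 21.9954.
The gap between the two covered legs is CZK 7,578,885.

CZK 7,578,885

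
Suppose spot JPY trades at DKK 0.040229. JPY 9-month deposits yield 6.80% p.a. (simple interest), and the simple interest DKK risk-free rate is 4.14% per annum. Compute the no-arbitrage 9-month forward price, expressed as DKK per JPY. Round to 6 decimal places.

T = 9/12 years.
Growth of 1 DKK over T: 1 + 0.0414×9/12 = 1.031050.
Growth of 1 JPY over T: 1 + 0.0680×9/12 = 1.051000.
CIP: F = S · (grow DKK)/(grow JPY) = 0.040229 × 1.031050/1.051000 = 0.03946538 DKK per JPY.

0.039465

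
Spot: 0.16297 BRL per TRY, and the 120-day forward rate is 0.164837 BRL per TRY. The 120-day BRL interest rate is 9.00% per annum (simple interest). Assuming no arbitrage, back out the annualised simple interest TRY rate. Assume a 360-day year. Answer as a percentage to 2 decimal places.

5.50%

T = 120/360 years.
CIP gives F = S · g_BRL/g_TRY, so g_BRL/g_TRY = 0.164837/0.16297 = 1.0114561.
BRL growth factor: 1 + 0.0900×120/360 = 1.030000.
So the TRY growth factor = 1.0183339.
r = (1.0183339 − 1)/(120/360) = 0.055002 → 5.50%.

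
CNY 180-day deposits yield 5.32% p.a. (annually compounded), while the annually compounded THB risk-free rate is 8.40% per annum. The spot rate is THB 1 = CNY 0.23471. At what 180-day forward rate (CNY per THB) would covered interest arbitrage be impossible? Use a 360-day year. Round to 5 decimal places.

T = 180/360 years.
CNY accumulates by (1 + 0.0532)^(180/360) = 1.0262553.
THB growth factor: (1 + 0.0840)^(180/360) = 1.0411532.
CIP: F = S · (grow CNY)/(grow THB) = 0.23471 × 1.0262553/1.0411532 = 0.2313515 CNY per THB.

0.23135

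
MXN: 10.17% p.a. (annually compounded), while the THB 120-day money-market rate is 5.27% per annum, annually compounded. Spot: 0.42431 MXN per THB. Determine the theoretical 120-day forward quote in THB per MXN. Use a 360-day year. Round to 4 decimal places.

T = 120/360 years.
MXN growth factor: (1 + 0.1017)^(120/360) = 1.0328116.
THB growth factor: (1 + 0.0527)^(120/360) = 1.0172668.
CIP: F = S · (grow MXN)/(grow THB) = 0.42431 × 1.0328116/1.0172668 = 0.4307939 MXN per THB.
Invert for THB per MXN: 1 / 0.4307939 = 2.3213.

2.3213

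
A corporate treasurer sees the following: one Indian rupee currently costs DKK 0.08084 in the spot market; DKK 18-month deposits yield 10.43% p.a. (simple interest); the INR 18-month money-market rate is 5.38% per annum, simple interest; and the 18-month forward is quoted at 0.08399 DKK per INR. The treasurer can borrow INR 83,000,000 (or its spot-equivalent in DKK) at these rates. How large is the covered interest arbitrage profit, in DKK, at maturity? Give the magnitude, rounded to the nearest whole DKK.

T = 18/12 years.
Invest the INR and cover forward: 83,000,000 × 1.080700 × 0.08399 = DKK 7,533,743.42.
Convert at spot and invest in DKK: 83,000,000 × 0.08084 × 1.156450 = DKK 7,759,455.69.
The quoted forward undervalues INR, so borrow INR, convert to DKK at spot, deposit the DKK at 10.43%, and buy INR forward at 0.08399 to cover the loan.
Profit = 7,759,455.69 − 7,533,743.42 = DKK 225,712.

DKK 225,712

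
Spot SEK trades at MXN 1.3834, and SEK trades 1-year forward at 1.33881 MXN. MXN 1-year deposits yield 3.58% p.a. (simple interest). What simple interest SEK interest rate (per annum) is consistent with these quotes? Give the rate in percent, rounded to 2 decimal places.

T = 1 year.
CIP gives F = S · g_MXN/g_SEK, so g_MXN/g_SEK = 1.33881/1.3834 = 0.9677678.
The MXN side grows by 1 + 0.0358×1 = 1.035800.
That pins the SEK growth at 1.0702981.
r = (1.0702981 − 1)/1 = 0.070298 → 7.03%.

7.03%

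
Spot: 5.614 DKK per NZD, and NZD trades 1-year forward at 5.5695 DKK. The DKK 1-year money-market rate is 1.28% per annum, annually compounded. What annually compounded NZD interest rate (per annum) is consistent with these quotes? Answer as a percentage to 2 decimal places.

2.09%

T = 1 year.
By CIP, F/S equals the DKK-to-NZD growth ratio: 5.5695/5.614 = 0.9920734.
The DKK side grows by (1 + 0.0128)^1 = 1.012800.
That pins the NZD growth at 1.0208922.
Annualise: 1.0208922^(1/1) − 1 = 0.020892 = 2.09%.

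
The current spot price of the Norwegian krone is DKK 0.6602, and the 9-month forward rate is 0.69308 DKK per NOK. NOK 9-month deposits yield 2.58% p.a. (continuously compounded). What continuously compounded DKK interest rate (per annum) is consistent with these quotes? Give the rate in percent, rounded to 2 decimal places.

9.06%

T = 9/12 years.
By CIP, F/S equals the DKK-to-NOK growth ratio: 0.69308/0.6602 = 1.0498031.
The NOK side grows by e^(0.0258×9/12) = 1.0195384.
That pins the DKK growth at 1.0703146.
r = ln(1.0703146)/(9/12) = 0.090603 → 9.06%.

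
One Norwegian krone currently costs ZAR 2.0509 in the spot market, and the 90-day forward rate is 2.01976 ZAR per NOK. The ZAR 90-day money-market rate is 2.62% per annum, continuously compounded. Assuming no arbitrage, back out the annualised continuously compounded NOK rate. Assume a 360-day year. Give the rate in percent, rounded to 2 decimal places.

8.74%

T = 90/360 years.
By CIP, F/S equals the ZAR-to-NOK growth ratio: 2.01976/2.0509 = 0.9848164.
The ZAR side grows by e^(0.0262×90/360) = 1.0065715.
Hence g_NOK = 1.0220905.
r = ln(1.0220905)/(90/360) = 0.087400 → 8.74%.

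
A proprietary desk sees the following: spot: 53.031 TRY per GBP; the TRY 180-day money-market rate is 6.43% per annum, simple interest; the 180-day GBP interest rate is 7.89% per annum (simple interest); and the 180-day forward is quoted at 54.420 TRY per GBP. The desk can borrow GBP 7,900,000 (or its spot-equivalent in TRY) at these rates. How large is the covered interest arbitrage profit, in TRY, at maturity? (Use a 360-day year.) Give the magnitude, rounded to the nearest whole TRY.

TRY 14,464,287

T = 180/360 years.
Invest the GBP and cover forward: 7,900,000 × 1.039450 × 54.420 = TRY 446,878,265.10.
Convert at spot and invest in TRY: 7,900,000 × 53.031 × 1.032150 = TRY 432,413,978.54.
The quoted forward overvalues GBP, so borrow TRY, buy GBP at spot, deposit the GBP at 7.89%, and sell the proceeds forward at 54.420.
The gap between the two covered legs is TRY 14,464,287.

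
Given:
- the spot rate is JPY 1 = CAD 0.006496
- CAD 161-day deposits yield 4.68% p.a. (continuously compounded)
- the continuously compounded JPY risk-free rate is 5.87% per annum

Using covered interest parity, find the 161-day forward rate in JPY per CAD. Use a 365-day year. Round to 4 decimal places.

154.7511

T = 161/365 years.
Growth of 1 CAD over T: e^(0.0468×161/365) = 1.020857834.
JPY growth factor: e^(0.0587×161/365) = 1.026230447.
So F = 0.006496 × 1.020857834 / 1.026230447 = 0.00646199156 (CAD/JPY).
Quoted the other way: 1/0.00646199156 = 154.7511 JPY per CAD.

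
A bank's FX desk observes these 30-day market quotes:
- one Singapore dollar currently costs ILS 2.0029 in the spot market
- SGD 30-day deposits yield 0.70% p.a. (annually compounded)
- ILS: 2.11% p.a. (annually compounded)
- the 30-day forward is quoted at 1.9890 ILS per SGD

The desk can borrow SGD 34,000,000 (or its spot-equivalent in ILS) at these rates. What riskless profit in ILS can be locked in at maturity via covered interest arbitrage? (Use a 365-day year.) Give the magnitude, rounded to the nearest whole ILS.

ILS 550,788

T = 30/365 years.
Route A — deposit SGD, sell forward: 34,000,000 × 1.0005735025 × 1.9890 = ILS 67,664,783.68.
Route B — convert at spot, deposit ILS: 34,000,000 × 2.0029 × 1.0017176772 = ILS 68,215,571.41.
The quoted forward undervalues SGD, so borrow SGD, convert to ILS at spot, deposit the ILS at 2.11%, and buy SGD forward at 1.9890 to cover the loan.
The gap between the two covered legs is ILS 550,788.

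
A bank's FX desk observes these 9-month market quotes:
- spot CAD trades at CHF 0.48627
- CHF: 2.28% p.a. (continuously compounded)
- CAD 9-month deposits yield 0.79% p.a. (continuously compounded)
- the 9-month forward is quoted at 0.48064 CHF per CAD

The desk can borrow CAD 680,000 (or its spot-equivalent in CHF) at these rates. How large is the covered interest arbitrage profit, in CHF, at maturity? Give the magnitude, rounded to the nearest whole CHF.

CHF 7,589

T = 9/12 years.
Route A — deposit CAD, sell forward: 680,000 × 1.00594259 × 0.48064 = CHF 328,777.45.
Route B — convert at spot, deposit CHF: 680,000 × 0.48627 × 1.01724704 = CHF 336,366.57.
The quoted forward undervalues CAD, so borrow CAD, convert to CHF at spot, deposit the CHF at 2.28%, and buy CAD forward at 0.48064 to cover the loan.
Arbitrage profit = |328,777.45 − 336,366.57| = CHF 7,589.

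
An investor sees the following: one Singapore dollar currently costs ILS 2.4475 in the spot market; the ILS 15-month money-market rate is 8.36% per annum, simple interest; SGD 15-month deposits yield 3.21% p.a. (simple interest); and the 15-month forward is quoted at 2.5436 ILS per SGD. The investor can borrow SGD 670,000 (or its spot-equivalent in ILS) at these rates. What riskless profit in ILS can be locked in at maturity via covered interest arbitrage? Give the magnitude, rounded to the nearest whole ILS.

T = 15/12 years.
Invest the SGD and cover forward: 670,000 × 1.040125 × 2.5436 = ILS 1,772,593.51.
Convert at spot and invest in ILS: 670,000 × 2.4475 × 1.104500 = ILS 1,811,186.71.
The quoted forward undervalues SGD, so borrow SGD, convert to ILS at spot, deposit the ILS at 8.36%, and buy SGD forward at 2.5436 to cover the loan.
Arbitrage profit = |1,772,593.51 − 1,811,186.71| = ILS 38,593.

ILS 38,593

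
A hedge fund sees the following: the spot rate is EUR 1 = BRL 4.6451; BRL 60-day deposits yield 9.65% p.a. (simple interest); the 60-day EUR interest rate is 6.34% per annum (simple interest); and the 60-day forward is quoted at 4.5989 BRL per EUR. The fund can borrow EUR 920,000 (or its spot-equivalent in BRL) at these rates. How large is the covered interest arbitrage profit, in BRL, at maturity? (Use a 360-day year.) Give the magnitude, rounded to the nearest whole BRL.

BRL 66,529

T = 60/360 years.
Route A — deposit EUR, sell forward: 920,000 × 1.010566667 × 4.5989 = BRL 4,275,695.44.
Route B — convert at spot, deposit BRL: 920,000 × 4.6451 × 1.016083333 = BRL 4,342,223.99.
The quoted forward undervalues EUR, so borrow EUR, convert to BRL at spot, deposit the BRL at 9.65%, and buy EUR forward at 4.5989 to cover the loan.
Profit = 4,342,223.99 − 4,275,695.44 = BRL 66,529.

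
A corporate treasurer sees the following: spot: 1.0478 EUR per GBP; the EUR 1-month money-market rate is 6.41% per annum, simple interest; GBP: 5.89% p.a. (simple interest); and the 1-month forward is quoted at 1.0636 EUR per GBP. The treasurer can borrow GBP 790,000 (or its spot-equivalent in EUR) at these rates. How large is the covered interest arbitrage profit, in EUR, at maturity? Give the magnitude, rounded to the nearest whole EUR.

T = 1/12 years.
Route A — deposit GBP, sell forward: 790,000 × 1.00490833 × 1.0636 = EUR 844,368.19.
Route B — convert at spot, deposit EUR: 790,000 × 1.0478 × 1.00534167 = EUR 832,183.63.
The quoted forward overvalues GBP, so borrow EUR, buy GBP at spot, deposit the GBP at 5.89%, and sell the proceeds forward at 1.0636.
Arbitrage profit = |844,368.19 − 832,183.63| = EUR 12,185.

EUR 12,185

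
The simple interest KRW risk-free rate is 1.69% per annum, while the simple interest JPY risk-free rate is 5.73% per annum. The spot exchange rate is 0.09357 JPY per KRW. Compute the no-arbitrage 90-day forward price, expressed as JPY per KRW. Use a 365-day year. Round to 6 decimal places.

T = 90/365 years.
Growth of 1 JPY over T: 1 + 0.0573×90/365 = 1.0141288.
Growth of 1 KRW over T: 1 + 0.0169×90/365 = 1.0041671.
So F = 0.09357 × 1.0141288 / 1.0041671 = 0.09449825 (JPY/KRW).

0.094498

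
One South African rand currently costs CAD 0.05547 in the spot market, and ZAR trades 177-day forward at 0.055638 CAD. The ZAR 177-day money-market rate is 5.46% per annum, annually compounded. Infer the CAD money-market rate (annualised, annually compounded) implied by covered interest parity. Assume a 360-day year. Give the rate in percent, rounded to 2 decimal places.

T = 177/360 years.
F/S = 0.055638/0.05547 = 1.0030287 = (growth of CAD) / (growth of ZAR).
ZAR growth factor: (1 + 0.0546)^(177/360) = 1.0264823.
That pins the CAD growth at 1.0295912.
r = 1.0295912^(360/177) − 1 = 0.061106 → 6.11%.

6.11%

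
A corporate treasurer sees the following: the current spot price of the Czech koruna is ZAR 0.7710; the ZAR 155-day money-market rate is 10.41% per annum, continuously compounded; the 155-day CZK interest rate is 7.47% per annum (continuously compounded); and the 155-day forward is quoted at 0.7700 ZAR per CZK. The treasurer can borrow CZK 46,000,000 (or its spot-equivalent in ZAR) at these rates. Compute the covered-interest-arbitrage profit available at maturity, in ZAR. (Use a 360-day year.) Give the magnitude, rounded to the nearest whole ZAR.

ZAR 514,064

T = 155/360 years.
Invest the CZK and cover forward: 46,000,000 × 1.032685303 × 0.7700 = ZAR 36,577,713.43.
Convert at spot and invest in ZAR: 46,000,000 × 0.7710 × 1.0458404634 = ZAR 37,091,777.87.
The quoted forward undervalues CZK, so borrow CZK, convert to ZAR at spot, deposit the ZAR at 10.41%, and buy CZK forward at 0.7700 to cover the loan.
The gap between the two covered legs is ZAR 514,064.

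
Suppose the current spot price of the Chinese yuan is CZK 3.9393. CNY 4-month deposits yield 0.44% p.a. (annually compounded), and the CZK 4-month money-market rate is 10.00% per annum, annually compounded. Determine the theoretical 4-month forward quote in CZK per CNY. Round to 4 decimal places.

4.0605

T = 4/12 years.
CZK accumulates by (1 + 0.1000)^(4/12) = 1.0322801.
Growth of 1 CNY over T: (1 + 0.0044)^(4/12) = 1.0014645.
Forward (CZK per CNY) = 3.9393 × 1.0322801 / 1.0014645 = 4.060514.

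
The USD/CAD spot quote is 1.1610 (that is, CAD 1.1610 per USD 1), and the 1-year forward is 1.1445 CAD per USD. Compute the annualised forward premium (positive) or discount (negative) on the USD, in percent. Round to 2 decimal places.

-1.42%

T = 1 year.
USD trades forward at -1.42119% vs spot over the period.
Annualise by dividing by T: -0.0142119 / 1 = -0.014212 → -1.42%.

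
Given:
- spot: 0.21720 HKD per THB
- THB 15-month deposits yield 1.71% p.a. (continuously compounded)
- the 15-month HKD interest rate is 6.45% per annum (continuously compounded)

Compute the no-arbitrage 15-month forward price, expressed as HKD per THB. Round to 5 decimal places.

T = 15/12 years.
HKD accumulates by e^(0.0645×15/12) = 1.0839643.
Growth of 1 THB over T: e^(0.0171×15/12) = 1.0216051.
CIP: F = S · (grow HKD)/(grow THB) = 0.2172 × 1.0839643/1.0216051 = 0.2304580 HKD per THB.

0.23046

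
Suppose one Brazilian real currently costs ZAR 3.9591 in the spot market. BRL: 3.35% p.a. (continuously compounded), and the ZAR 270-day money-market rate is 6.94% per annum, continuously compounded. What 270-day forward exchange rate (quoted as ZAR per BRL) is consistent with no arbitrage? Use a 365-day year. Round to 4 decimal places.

4.0656

T = 270/365 years.
Growth of 1 ZAR over T: e^(0.0694×270/365) = 1.0526776.
BRL growth factor: e^(0.0335×270/365) = 1.0250904.
So F = 3.9591 × 1.0526776 / 1.0250904 = 4.065647 (ZAR/BRL).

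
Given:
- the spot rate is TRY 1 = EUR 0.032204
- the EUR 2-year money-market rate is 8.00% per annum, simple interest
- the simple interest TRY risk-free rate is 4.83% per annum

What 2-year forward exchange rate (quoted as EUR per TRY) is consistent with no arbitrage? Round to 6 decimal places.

T = 2 years.
EUR growth factor: 1 + 0.0800×2 = 1.160000.
Growth of 1 TRY over T: 1 + 0.0483×2 = 1.096600.
CIP: F = S · (grow EUR)/(grow TRY) = 0.032204 × 1.160000/1.096600 = 0.03406588 EUR per TRY.

0.034066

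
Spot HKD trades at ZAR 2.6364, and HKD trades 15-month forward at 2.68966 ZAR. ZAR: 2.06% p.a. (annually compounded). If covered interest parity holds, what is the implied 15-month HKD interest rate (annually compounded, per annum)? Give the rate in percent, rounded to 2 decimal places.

0.44%

T = 15/12 years.
F/S = 2.68966/2.6364 = 1.0202018 = (growth of ZAR) / (growth of HKD).
The ZAR side grows by (1 + 0.0206)^(15/12) = 1.025816.
That pins the HKD growth at 1.005503.
r = 1.005503^(12/15) − 1 = 0.004400 → 0.44%.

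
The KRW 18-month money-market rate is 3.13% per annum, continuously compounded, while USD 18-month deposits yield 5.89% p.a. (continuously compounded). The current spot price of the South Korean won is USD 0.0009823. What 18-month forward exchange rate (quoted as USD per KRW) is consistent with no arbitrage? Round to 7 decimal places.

0.0010238

T = 18/12 years.
USD growth factor: e^(0.0589×18/12) = 1.0923704.
KRW accumulates by e^(0.0313×18/12) = 1.0480696.
So F = 0.0009823 × 1.0923704 / 1.0480696 = 0.001023821 (USD/KRW).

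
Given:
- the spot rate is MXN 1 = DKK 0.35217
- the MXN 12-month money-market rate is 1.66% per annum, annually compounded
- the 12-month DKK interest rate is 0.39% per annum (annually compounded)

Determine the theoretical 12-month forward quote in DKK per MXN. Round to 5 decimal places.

0.34777

T = 1 year.
DKK accumulates by (1 + 0.0039)^1 = 1.003900.
MXN accumulates by (1 + 0.0166)^1 = 1.016600.
So F = 0.35217 × 1.003900 / 1.016600 = 0.3477705 (DKK/MXN).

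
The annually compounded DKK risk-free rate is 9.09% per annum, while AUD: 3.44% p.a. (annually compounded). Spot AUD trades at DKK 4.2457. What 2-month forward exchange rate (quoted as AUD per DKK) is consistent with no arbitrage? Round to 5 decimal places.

0.23345

T = 2/12 years.
Growth of 1 DKK over T: (1 + 0.0909)^(2/12) = 1.0146061.
AUD accumulates by (1 + 0.0344)^(2/12) = 1.0056528.
Forward (DKK per AUD) = 4.2457 × 1.0146061 / 1.0056528 = 4.283499.
Invert for AUD per DKK: 1 / 4.283499 = 0.23345.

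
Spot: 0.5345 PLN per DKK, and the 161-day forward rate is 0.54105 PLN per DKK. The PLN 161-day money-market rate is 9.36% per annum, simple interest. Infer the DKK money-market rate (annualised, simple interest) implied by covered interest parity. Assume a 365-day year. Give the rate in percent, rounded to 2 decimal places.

T = 161/365 years.
CIP gives F = S · g_PLN/g_DKK, so g_PLN/g_DKK = 0.54105/0.5345 = 1.0122544.
PLN growth factor: 1 + 0.0936×161/365 = 1.0412866.
Hence g_DKK = 1.0286807.
r = (1.0286807 − 1)/(161/365) = 0.065021 → 6.50%.

6.50%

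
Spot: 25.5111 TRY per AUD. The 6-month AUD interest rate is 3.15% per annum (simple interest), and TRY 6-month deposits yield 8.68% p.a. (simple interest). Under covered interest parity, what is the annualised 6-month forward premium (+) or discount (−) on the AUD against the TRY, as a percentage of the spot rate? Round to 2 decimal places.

T = 6/12 years.
F = S · g_TRY/g_AUD = 25.5111 × 1.043400/1.015750 = 26.2055444.
(F − S)/S ÷ T = (26.2055444 − 25.5111)/25.5111/(6/12) = 0.054443 → 5.44%.

+5.44%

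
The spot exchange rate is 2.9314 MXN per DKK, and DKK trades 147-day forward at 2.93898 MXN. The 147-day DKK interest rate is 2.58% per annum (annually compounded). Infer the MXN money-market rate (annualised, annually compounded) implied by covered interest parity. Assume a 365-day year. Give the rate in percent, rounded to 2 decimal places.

3.24%

T = 147/365 years.
CIP gives F = S · g_MXN/g_DKK, so g_MXN/g_DKK = 2.93898/2.9314 = 1.0025858.
DKK growth factor: (1 + 0.0258)^(147/365) = 1.0103117.
Hence g_MXN = 1.0129242.
Annualise: 1.0129242^(365/147) − 1 = 0.032399 = 3.24%.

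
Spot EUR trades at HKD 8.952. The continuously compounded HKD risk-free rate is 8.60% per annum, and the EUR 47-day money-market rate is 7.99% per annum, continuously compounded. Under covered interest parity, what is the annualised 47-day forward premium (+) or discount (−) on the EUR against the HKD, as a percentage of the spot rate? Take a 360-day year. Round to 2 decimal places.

+0.61%

T = 47/360 years.
No-arbitrage forward: 8.952 × 1.011291 / 1.010486 = 8.959132 HKD/EUR.
Annualised premium = (F − S)/S × (1/T) = (8.959132 − 8.952)/8.952 ÷ (47/360) = 0.61%.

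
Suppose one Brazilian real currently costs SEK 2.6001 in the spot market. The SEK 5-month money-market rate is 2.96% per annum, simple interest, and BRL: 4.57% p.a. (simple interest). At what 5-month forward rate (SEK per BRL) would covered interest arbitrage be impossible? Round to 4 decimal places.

2.5830

T = 5/12 years.
Growth of 1 SEK over T: 1 + 0.0296×5/12 = 1.0123333.
BRL growth factor: 1 + 0.0457×5/12 = 1.0190417.
CIP: F = S · (grow SEK)/(grow BRL) = 2.6001 × 1.0123333/1.0190417 = 2.582983 SEK per BRL.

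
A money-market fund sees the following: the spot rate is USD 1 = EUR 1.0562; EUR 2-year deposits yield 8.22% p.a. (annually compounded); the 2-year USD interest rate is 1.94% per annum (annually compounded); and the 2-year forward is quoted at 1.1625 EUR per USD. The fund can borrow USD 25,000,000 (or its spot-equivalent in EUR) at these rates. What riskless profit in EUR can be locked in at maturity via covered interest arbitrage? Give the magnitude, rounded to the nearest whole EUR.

T = 2 years.
Keep in USD, deliver into the forward: 25,000,000·1.03917636·1.1625 = EUR 30,201,062.96.
Swap to EUR now, deposit: 25,000,000·1.0562·1.17115684 = EUR 30,924,396.36.
The quoted forward undervalues USD, so borrow USD, convert to EUR at spot, deposit the EUR at 8.22%, and buy USD forward at 1.1625 to cover the loan.
Arbitrage profit = |30,201,062.96 − 30,924,396.36| = EUR 723,333.

EUR 723,333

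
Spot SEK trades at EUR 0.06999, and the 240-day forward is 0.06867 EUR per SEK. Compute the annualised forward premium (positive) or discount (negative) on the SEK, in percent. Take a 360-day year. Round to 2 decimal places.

-2.83%

T = 240/360 years.
Period premium: (0.06867 − 0.06999)/0.06999 = -0.0188598.
×(1/T) gives -2.83% p.a.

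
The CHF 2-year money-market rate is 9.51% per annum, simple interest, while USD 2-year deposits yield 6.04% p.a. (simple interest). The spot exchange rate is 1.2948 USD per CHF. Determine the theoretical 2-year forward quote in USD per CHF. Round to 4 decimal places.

T = 2 years.
USD accumulates by 1 + 0.0604×2 = 1.120800.
Growth of 1 CHF over T: 1 + 0.0951×2 = 1.190200.
So F = 1.2948 × 1.120800 / 1.190200 = 1.219301 (USD/CHF).

1.2193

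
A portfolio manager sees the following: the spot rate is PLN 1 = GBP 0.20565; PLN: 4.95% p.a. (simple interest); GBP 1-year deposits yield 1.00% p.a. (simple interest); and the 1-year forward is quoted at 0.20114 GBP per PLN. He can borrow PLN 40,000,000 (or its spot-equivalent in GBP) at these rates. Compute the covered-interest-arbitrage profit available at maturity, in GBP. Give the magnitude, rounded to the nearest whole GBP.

T = 1 year.
Route A — deposit PLN, sell forward: 40,000,000 × 1.049500 × 0.20114 = GBP 8,443,857.20.
Route B — convert at spot, deposit GBP: 40,000,000 × 0.20565 × 1.010000 = GBP 8,308,260.00.
The quoted forward overvalues PLN, so borrow GBP, buy PLN at spot, deposit the PLN at 4.95%, and sell the proceeds forward at 0.20114.
Arbitrage profit = |8,443,857.20 − 8,308,260.00| = GBP 135,597.

GBP 135,597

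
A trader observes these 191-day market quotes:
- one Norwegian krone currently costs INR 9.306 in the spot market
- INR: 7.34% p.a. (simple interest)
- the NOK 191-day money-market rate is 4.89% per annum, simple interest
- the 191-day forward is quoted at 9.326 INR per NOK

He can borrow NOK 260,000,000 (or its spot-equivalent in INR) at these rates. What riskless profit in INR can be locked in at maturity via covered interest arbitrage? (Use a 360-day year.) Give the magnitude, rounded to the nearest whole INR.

T = 191/360 years.
Keep in NOK, deliver into the forward: 260,000,000·1.025944166667·9.326 = INR 2,487,668,377.57.
Swap to INR now, deposit: 260,000,000·9.306·1.038942777778 = INR 2,513,784,387.40.
The quoted forward undervalues NOK, so borrow NOK, convert to INR at spot, deposit the INR at 7.34%, and buy NOK forward at 9.326 to cover the loan.
Profit = 2,513,784,387.40 − 2,487,668,377.57 = INR 26,116,010.

INR 26,116,010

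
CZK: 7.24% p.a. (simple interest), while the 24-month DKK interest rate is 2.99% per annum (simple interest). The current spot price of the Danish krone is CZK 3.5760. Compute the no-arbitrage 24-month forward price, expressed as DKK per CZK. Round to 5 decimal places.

0.25888

T = 2 years.
CZK growth factor: 1 + 0.0724×2 = 1.144800.
DKK growth factor: 1 + 0.0299×2 = 1.059800.
CIP: F = S · (grow CZK)/(grow DKK) = 3.576 × 1.144800/1.059800 = 3.862809 CZK per DKK.
Invert for DKK per CZK: 1 / 3.862809 = 0.25888.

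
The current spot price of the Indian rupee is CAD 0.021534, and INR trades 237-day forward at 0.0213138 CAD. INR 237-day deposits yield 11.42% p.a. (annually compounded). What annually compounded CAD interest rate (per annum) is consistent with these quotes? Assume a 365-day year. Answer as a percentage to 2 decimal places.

T = 237/365 years.
CIP gives F = S · g_CAD/g_INR, so g_CAD/g_INR = 0.0213138/0.021534 = 0.9897743.
INR growth factor: (1 + 0.1142)^(237/365) = 1.0727385.
So the CAD growth factor = 1.061769.
Annualise: 1.061769^(365/237) − 1 = 0.096702 = 9.67%.

9.67%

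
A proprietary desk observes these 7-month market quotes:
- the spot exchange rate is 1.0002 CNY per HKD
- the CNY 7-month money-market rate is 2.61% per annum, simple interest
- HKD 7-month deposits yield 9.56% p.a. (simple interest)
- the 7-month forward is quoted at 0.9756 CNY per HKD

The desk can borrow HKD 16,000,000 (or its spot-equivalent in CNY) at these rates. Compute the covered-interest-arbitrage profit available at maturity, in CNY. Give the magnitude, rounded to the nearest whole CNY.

CNY 233,247

T = 7/12 years.
Invest the HKD and cover forward: 16,000,000 × 1.0557666667 × 0.9756 = CNY 16,480,095.36.
Convert at spot and invest in CNY: 16,000,000 × 1.0002 × 1.015225 = CNY 16,246,848.72.
The quoted forward overvalues HKD, so borrow CNY, buy HKD at spot, deposit the HKD at 9.56%, and sell the proceeds forward at 0.9756.
Arbitrage profit = |16,480,095.36 − 16,246,848.72| = CNY 233,247.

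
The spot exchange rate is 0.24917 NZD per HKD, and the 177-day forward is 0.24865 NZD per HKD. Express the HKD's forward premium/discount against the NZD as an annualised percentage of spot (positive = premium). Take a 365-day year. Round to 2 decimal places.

-0.43%

T = 177/365 years.
HKD trades forward at -0.20869% vs spot over the period.
×(1/T) gives -0.43% p.a.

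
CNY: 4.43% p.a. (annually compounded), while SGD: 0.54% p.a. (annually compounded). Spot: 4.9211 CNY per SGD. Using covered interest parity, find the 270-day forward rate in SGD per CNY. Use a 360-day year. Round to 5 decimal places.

0.19750

T = 270/360 years.
Growth of 1 CNY over T: (1 + 0.0443)^(270/360) = 1.0330443.
SGD accumulates by (1 + 0.0054)^(270/360) = 1.0040473.
So F = 4.9211 × 1.0330443 / 1.0040473 = 5.063222 (CNY/SGD).
Quoted the other way: 1/5.063222 = 0.19750 SGD per CNY.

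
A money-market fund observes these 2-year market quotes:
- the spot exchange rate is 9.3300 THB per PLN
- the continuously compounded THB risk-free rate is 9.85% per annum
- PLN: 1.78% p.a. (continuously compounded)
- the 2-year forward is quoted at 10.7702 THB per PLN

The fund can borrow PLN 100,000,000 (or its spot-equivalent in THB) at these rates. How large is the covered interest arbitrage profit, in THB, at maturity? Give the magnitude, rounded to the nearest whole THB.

THB 20,102,621

T = 2 years.
Route A — deposit PLN, sell forward: 100,000,000 × 1.036241267074 × 10.7702 = THB 1,116,052,569.46.
Route B — convert at spot, deposit THB: 100,000,000 × 9.3300 × 1.217744040706 = THB 1,136,155,189.98.
The quoted forward undervalues PLN, so borrow PLN, convert to THB at spot, deposit the THB at 9.85%, and buy PLN forward at 10.7702 to cover the loan.
Arbitrage profit = |1,116,052,569.46 − 1,136,155,189.98| = THB 20,102,621.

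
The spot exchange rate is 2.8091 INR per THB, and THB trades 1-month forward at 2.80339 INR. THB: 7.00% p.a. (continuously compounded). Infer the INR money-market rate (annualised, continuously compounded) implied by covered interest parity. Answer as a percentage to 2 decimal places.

4.56%

T = 1/12 years.
CIP gives F = S · g_INR/g_THB, so g_INR/g_THB = 2.80339/2.8091 = 0.9979673.
THB growth factor: e^(0.0700×1/12) = 1.0058504.
Hence g_INR = 1.0038058.
r = ln(1.0038058)/(1/12) = 0.045583 → 4.56%.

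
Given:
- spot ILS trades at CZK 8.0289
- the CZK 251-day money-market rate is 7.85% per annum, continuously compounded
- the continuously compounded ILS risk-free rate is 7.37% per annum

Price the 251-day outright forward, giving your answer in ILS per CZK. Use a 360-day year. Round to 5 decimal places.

0.12413

T = 251/360 years.
CZK accumulates by e^(0.0785×251/360) = 1.0562574.
ILS growth factor: e^(0.0737×251/360) = 1.0527284.
Forward (CZK per ILS) = 8.0289 × 1.0562574 / 1.0527284 = 8.055815.
Invert for ILS per CZK: 1 / 8.055815 = 0.12413.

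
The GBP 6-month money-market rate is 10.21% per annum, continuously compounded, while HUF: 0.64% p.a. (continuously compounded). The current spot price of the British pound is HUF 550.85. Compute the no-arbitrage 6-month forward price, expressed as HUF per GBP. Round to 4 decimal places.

525.1125

T = 6/12 years.
Growth of 1 HUF over T: e^(0.0064×6/12) = 1.003205125.
GBP growth factor: e^(0.1021×6/12) = 1.052375511.
So F = 550.85 × 1.003205125 / 1.052375511 = 525.112507 (HUF/GBP).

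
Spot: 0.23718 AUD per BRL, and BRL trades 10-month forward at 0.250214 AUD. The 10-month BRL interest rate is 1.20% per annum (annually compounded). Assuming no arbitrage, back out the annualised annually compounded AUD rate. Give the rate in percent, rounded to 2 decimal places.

T = 10/12 years.
CIP gives F = S · g_AUD/g_BRL, so g_AUD/g_BRL = 0.250214/0.23718 = 1.0549540.
BRL growth factor: (1 + 0.0120)^(10/12) = 1.009990.
So the AUD growth factor = 1.065493.
r = 1.065493^(12/10) − 1 = 0.079098 → 7.91%.

7.91%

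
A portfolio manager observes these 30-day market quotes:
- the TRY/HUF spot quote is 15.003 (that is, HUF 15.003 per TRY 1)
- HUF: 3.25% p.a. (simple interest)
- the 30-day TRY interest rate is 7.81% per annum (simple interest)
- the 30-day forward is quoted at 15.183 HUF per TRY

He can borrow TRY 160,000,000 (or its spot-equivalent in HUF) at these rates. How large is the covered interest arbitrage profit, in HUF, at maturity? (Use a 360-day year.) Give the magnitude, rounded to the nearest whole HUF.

T = 30/360 years.
Invest the TRY and cover forward: 160,000,000 × 1.006508333333 × 15.183 = HUF 2,445,090,564.00.
Convert at spot and invest in HUF: 160,000,000 × 15.003 × 1.002708333333 = HUF 2,406,981,300.00.
The quoted forward overvalues TRY, so borrow HUF, buy TRY at spot, deposit the TRY at 7.81%, and sell the proceeds forward at 15.183.
Arbitrage profit = |2,445,090,564.00 − 2,406,981,300.00| = HUF 38,109,264.

HUF 38,109,264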